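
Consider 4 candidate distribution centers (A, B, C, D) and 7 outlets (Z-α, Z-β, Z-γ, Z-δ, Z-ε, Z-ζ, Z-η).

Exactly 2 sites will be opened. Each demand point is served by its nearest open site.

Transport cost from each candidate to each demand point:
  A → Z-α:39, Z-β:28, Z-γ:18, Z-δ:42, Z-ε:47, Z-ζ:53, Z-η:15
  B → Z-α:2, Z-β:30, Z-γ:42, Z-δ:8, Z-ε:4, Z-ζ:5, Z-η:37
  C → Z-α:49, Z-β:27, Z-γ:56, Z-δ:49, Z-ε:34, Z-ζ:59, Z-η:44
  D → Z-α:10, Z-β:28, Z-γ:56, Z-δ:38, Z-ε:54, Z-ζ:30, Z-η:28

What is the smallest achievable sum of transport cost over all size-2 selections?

Open {A, B}.
  Z-α→B 2, Z-β→A 28, Z-γ→A 18, Z-δ→B 8, Z-ε→B 4, Z-ζ→B 5, Z-η→A 15  ⇒ total 80.
Compare {B, D}: total 117.
Compare {B, C}: total 125.
No size-2 selection does better; minimum is 80.

80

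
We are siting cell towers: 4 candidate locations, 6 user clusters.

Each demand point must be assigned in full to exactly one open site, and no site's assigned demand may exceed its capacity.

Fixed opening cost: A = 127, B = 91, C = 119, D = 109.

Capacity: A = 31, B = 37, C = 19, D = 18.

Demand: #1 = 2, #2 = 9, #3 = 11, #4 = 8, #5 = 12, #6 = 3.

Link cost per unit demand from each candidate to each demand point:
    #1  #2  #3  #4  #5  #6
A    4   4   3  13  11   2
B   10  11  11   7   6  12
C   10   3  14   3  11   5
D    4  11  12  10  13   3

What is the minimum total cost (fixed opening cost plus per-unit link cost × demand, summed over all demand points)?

429

Open {A, B}; cheapest assignment that respects the capacities:
  A (cap 31, load 25): #1, #2, #3, #6 — cost 2×4 + 9×4 + 11×3 + 3×2 = 83
  B (cap 37, load 20): #4, #5 — cost 8×7 + 12×6 = 128
  Shipping 211, fixed 218 → total 429.
  Any other capacity-feasible assignment to {A, B} ships for at least 211.
Compare {A, C}: its best feasible assignment gives total 476.
Compare {A, B, C}: its best feasible assignment gives total 507.
Every other set of open sites that can feasibly serve all demand totals ≥ 476 even under its best assignment. Minimum: 429.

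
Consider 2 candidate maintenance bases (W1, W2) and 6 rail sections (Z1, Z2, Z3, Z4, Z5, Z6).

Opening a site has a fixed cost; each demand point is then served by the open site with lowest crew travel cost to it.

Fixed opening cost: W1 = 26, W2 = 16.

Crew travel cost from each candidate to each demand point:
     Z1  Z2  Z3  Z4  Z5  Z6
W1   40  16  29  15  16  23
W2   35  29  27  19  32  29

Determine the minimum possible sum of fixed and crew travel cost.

165

Open {W1}: assign each demand point to its cheapest open site.
  Z1→W1 40, Z2→W1 16, Z3→W1 29, Z4→W1 15, Z5→W1 16, Z6→W1 23
  crew travel cost 139, fixed 26 → total 165.
Compare {W1, W2}: crew travel cost 132 + fixed 42 = 174.
Compare {W2}: crew travel cost 171 + fixed 16 = 187.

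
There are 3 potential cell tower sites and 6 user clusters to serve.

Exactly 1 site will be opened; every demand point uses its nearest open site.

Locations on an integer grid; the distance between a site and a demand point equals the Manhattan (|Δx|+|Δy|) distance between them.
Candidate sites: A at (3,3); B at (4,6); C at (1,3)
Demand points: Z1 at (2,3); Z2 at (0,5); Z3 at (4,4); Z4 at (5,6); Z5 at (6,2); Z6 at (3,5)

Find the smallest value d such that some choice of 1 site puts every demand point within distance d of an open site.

5

Open {A}.
  Farthest demand point is Z2 at distance 5 (to A); all others are ≤ 5.
With {B} the worst case is 6.
With {C} the worst case is 7.
No size-1 selection achieves below 5.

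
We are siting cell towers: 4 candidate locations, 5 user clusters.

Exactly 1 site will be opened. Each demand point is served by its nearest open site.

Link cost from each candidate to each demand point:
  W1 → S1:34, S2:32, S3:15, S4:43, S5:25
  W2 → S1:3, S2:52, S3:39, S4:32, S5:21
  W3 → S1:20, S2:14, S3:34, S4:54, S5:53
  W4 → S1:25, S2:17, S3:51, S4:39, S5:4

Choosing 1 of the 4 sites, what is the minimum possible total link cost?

Open {W4}.
  S1→W4 25, S2→W4 17, S3→W4 51, S4→W4 39, S5→W4 4  ⇒ total 136.
Compare {W2}: total 147.
Compare {W1}: total 149.
No size-1 selection does better; minimum is 136.

136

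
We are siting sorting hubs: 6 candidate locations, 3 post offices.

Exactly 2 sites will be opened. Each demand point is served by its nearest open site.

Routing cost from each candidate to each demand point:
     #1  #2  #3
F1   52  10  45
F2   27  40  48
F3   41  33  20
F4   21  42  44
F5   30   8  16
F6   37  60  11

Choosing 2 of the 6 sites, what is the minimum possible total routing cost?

45

Open {F4, F5}.
  #1→F4 21, #2→F5 8, #3→F5 16  ⇒ total 45.
Compare {F5, F6}: total 49.
Compare {F2, F5}: total 51.
No size-2 selection does better; minimum is 45.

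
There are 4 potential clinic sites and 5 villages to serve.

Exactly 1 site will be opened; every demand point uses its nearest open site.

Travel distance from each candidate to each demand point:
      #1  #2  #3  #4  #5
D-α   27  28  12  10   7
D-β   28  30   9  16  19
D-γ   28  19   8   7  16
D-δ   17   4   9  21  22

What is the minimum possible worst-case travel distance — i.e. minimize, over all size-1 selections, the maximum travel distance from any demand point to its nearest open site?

Open {D-δ}.
  Farthest demand point is #5 at travel distance 22 (to D-δ); all others are ≤ 22.
With {D-α} the worst case is 28.
With {D-γ} the worst case is 28.
No size-1 selection achieves below 22.

22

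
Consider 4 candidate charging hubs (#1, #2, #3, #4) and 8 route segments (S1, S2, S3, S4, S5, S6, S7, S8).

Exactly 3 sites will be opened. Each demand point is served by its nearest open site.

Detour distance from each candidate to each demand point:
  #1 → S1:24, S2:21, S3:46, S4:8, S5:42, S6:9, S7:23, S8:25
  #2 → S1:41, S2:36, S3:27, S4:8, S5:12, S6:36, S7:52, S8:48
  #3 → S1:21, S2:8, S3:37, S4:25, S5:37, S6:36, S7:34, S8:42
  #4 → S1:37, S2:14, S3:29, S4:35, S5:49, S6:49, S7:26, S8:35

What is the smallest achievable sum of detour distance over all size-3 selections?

Open {#1, #2, #3}.
  S1→#3 21, S2→#3 8, S3→#2 27, S4→#1 8, S5→#2 12, S6→#1 9, S7→#1 23, S8→#1 25  ⇒ total 133.
Compare {#1, #2, #4}: total 142.
Compare {#1, #3, #4}: total 160.
No size-3 selection does better; minimum is 133.

133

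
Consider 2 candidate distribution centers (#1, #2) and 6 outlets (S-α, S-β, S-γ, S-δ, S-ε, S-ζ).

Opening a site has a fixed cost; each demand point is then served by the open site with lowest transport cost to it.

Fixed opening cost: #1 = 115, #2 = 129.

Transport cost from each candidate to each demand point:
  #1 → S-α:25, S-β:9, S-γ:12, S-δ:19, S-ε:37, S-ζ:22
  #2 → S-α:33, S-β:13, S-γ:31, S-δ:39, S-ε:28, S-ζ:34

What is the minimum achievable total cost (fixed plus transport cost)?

Open {#1}: assign each demand point to its cheapest open site.
  S-α→#1 25, S-β→#1 9, S-γ→#1 12, S-δ→#1 19, S-ε→#1 37, S-ζ→#1 22
  transport cost 124, fixed 115 → total 239.
Compare {#2}: transport cost 178 + fixed 129 = 307.
Compare {#1, #2}: transport cost 115 + fixed 244 = 359.

239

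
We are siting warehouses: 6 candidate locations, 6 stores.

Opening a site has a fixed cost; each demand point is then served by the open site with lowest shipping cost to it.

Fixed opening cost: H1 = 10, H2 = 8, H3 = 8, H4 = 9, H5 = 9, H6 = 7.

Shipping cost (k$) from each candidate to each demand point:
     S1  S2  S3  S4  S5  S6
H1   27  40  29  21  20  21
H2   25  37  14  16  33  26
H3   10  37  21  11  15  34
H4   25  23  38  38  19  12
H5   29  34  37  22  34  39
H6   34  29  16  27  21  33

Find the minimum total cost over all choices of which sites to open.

109

Open {H3, H4}: assign each demand point to its cheapest open site.
  S1→H3 10, S2→H4 23, S3→H3 21, S4→H3 11, S5→H3 15, S6→H4 12
  shipping cost 92, fixed 17 → total 109.
Compare {H2, H3, H4}: shipping cost 85 + fixed 25 = 110.
Compare {H3, H4, H6}: shipping cost 87 + fixed 24 = 111.
Compare {H2, H3, H4, H6}: shipping cost 85 + fixed 32 = 117.
All other subsets cost ≥ 110. Minimum total cost: 109.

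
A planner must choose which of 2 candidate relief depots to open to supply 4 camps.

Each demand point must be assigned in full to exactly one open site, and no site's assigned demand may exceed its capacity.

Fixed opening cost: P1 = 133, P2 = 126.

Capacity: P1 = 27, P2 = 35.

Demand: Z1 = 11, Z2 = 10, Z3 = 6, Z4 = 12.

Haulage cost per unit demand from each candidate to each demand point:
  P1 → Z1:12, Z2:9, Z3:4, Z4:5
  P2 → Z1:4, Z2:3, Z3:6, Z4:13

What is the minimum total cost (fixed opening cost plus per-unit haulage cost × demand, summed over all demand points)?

417

Open {P1, P2}; cheapest assignment that respects the capacities:
  P1 (cap 27, load 18): Z3, Z4 — cost 6×4 + 12×5 = 84
  P2 (cap 35, load 21): Z1, Z2 — cost 11×4 + 10×3 = 74
  Shipping 158, fixed 259 → total 417.
  Any other capacity-feasible assignment to {P1, P2} ships for at least 158.
Total demand is 39 and no other set of sites has combined capacity ≥ 39, so {P1, P2} is the only feasible choice of open sites. Minimum: 417.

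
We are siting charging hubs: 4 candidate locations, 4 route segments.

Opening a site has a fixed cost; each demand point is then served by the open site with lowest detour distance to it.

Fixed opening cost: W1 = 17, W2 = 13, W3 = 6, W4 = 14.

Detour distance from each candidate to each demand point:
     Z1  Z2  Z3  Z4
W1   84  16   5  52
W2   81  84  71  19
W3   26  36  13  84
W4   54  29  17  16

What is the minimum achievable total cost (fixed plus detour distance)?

Open {W1, W3, W4}: assign each demand point to its cheapest open site.
  Z1→W3 26, Z2→W1 16, Z3→W1 5, Z4→W4 16
  detour distance 63, fixed 37 → total 100.
Compare {W1, W2, W3}: detour distance 66 + fixed 36 = 102.
Compare {W3, W4}: detour distance 84 + fixed 20 = 104.
Compare {W2, W3}: detour distance 94 + fixed 19 = 113.
All other subsets cost ≥ 102. Minimum total cost: 100.

100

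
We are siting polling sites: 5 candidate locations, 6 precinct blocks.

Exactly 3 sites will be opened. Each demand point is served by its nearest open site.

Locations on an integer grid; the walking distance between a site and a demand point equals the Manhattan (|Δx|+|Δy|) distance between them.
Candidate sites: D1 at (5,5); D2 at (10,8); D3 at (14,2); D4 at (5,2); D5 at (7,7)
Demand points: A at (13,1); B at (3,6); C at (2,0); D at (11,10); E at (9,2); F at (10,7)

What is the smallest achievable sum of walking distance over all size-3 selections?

Open {D2, D3, D4}.
  A→D3 2, B→D4 6, C→D4 5, D→D2 3, E→D4 4, F→D2 1  ⇒ total 21.
Compare {D1, D2, D3}: total 22.
Compare {D1, D2, D4}: total 25.
No size-3 selection does better; minimum is 21.

21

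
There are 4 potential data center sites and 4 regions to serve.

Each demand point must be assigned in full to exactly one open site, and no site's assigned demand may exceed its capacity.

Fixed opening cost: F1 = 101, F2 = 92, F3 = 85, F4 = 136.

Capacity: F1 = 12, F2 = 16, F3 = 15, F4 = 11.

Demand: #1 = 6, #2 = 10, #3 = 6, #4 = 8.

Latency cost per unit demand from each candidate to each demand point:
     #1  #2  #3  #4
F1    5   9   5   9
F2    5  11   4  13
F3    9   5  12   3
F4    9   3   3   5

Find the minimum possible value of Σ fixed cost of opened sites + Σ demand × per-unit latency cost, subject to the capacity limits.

389

Open {F2, F3}; cheapest assignment that respects the capacities:
  F2 (cap 16, load 16): #2, #3 — cost 10×11 + 6×4 = 134
  F3 (cap 15, load 14): #1, #4 — cost 6×9 + 8×3 = 78
  Shipping 212, fixed 177 → total 389.
  Any other capacity-feasible assignment to {F2, F3} ships for at least 212.
Compare {F2, F3, F4}: its best feasible assignment gives total 421.
Compare {F1, F3, F4}: its best feasible assignment gives total 436.
Every other set of open sites that can feasibly serve all demand totals ≥ 421 even under its best assignment. Minimum: 389.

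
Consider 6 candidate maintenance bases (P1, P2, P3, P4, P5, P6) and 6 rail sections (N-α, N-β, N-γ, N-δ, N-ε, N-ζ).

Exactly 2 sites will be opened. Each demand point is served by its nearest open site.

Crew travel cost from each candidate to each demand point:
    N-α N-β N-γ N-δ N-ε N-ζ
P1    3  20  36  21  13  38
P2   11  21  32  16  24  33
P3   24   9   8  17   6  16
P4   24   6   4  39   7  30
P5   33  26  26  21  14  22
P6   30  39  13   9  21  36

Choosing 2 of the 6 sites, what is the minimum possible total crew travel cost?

59

Open {P1, P3}.
  N-α→P1 3, N-β→P3 9, N-γ→P3 8, N-δ→P3 17, N-ε→P3 6, N-ζ→P3 16  ⇒ total 59.
Compare {P2, P3}: total 66.
Compare {P1, P4}: total 71.
No size-2 selection does better; minimum is 59.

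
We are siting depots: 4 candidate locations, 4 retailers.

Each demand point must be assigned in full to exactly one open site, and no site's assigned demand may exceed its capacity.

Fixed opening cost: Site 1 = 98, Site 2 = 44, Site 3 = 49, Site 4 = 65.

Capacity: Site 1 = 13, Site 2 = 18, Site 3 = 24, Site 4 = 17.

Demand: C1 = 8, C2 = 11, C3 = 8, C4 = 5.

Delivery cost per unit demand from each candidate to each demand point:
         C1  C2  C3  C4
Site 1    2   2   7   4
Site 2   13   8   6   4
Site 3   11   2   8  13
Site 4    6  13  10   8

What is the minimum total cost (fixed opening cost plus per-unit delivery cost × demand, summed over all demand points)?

269

Open {Site 1, Site 3}; cheapest assignment that respects the capacities:
  Site 1 (cap 13, load 13): C1, C4 — cost 8×2 + 5×4 = 36
  Site 3 (cap 24, load 19): C2, C3 — cost 11×2 + 8×8 = 86
  Shipping 122, fixed 147 → total 269.
  Any other capacity-feasible assignment to {Site 1, Site 3} ships for at least 122.
Compare {Site 2, Site 3}: its best feasible assignment gives total 271.
Compare {Site 3, Site 4}: its best feasible assignment gives total 288.
Every other set of open sites that can feasibly serve all demand totals ≥ 271 even under its best assignment. Minimum: 269.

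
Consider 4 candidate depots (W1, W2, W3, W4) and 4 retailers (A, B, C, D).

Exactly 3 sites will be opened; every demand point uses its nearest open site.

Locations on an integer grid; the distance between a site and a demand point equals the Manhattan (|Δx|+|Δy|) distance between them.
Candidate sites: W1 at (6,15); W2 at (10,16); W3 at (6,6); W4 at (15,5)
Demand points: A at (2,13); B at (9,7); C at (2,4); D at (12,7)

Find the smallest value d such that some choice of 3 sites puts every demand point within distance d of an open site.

Open {W1, W3, W4}.
  Farthest demand point is A at distance 6 (to W1); all others are ≤ 6.
With {W1, W2, W3} the worst case is 7.
With {W2, W3, W4} the worst case is 11.
No size-3 selection achieves below 6.

6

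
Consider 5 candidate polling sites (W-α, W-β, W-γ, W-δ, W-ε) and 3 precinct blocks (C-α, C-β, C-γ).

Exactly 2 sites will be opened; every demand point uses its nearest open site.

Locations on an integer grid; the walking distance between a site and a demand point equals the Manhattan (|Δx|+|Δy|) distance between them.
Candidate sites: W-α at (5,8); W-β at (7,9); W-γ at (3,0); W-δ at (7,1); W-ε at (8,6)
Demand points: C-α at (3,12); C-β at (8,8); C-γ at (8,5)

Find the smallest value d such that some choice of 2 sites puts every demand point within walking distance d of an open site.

Open {W-α, W-β}.
  Farthest demand point is C-α at walking distance 6 (to W-α); all others are ≤ 6.
With {W-α, W-γ} the worst case is 6.
With {W-α, W-δ} the worst case is 6.
No size-2 selection achieves below 6.

6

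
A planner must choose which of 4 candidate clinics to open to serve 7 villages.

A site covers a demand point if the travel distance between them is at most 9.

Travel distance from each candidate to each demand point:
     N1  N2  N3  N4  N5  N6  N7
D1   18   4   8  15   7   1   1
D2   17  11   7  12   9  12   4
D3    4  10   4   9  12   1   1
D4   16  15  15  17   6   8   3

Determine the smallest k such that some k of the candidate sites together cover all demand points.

Coverage sets (demand points within 9 of each site):
  D1: {N2, N3, N5, N6, N7}
  D2: {N3, N5, N7}
  D3: {N1, N3, N4, N6, N7}
  D4: {N5, N6, N7}
No single site covers all 7 demand points.
But {D1, D3} covers everything, so the minimum is 2.

2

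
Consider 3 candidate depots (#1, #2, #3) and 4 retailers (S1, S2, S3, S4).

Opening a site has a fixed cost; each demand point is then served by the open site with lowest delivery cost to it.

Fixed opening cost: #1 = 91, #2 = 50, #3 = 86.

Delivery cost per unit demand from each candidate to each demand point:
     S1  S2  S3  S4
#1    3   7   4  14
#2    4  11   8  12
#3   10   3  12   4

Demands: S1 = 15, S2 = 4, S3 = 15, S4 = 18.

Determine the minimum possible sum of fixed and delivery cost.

Open {#1, #3}: assign each demand point to its cheapest open site.
  S1→#1 15×3=45, S2→#3 4×3=12, S3→#1 15×4=60, S4→#3 18×4=72
  delivery cost 189, fixed 177 → total 366.
Compare {#2, #3}: delivery cost 264 + fixed 136 = 400.
Compare {#1, #2, #3}: delivery cost 189 + fixed 227 = 416.
Compare {#1}: delivery cost 385 + fixed 91 = 476.
All other subsets cost ≥ 400. Minimum total cost: 366.

366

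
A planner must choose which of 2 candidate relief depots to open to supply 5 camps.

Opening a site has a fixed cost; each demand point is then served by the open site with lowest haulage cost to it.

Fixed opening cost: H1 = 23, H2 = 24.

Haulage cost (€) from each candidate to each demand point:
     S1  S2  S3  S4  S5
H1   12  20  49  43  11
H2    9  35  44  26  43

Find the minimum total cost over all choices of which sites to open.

157

Open {H1, H2}: assign each demand point to its cheapest open site.
  S1→H2 9, S2→H1 20, S3→H2 44, S4→H2 26, S5→H1 11
  haulage cost 110, fixed 47 → total 157.
Compare {H1}: haulage cost 135 + fixed 23 = 158.
Compare {H2}: haulage cost 157 + fixed 24 = 181.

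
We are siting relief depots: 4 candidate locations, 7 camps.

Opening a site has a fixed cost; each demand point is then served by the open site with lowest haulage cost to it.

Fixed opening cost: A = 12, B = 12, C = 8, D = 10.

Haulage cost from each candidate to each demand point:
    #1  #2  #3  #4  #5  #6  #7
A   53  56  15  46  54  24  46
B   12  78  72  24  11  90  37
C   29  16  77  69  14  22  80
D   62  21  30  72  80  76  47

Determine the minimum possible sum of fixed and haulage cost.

Open {A, B, C}: assign each demand point to its cheapest open site.
  #1→B 12, #2→C 16, #3→A 15, #4→B 24, #5→B 11, #6→C 22, #7→B 37
  haulage cost 137, fixed 32 → total 169.
Compare {A, B, D}: haulage cost 144 + fixed 34 = 178.
Compare {A, B, C, D}: haulage cost 137 + fixed 42 = 179.
Compare {B, C, D}: haulage cost 152 + fixed 30 = 182.
All other subsets cost ≥ 178. Minimum total cost: 169.

169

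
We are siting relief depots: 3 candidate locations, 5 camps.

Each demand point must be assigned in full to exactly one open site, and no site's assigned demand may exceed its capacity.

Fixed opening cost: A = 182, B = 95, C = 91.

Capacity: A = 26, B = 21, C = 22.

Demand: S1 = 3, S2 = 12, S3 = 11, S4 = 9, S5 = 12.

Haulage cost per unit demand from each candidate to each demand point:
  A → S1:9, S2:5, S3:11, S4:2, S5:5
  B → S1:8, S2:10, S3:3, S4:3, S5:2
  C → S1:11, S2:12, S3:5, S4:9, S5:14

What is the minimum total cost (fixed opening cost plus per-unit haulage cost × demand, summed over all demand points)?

536

Open {A, B}; cheapest assignment that respects the capacities:
  A (cap 26, load 26): S1, S2, S3 — cost 3×9 + 12×5 + 11×11 = 208
  B (cap 21, load 21): S4, S5 — cost 9×3 + 12×2 = 51
  Shipping 259, fixed 277 → total 536.
  Any other capacity-feasible assignment to {A, B} ships for at least 259.
Compare {A, B, C}: its best feasible assignment gives total 549.
Compare {A, C}: its best feasible assignment gives total 706.
Every other set of open sites that can feasibly serve all demand totals ≥ 549 even under its best assignment. Minimum: 536.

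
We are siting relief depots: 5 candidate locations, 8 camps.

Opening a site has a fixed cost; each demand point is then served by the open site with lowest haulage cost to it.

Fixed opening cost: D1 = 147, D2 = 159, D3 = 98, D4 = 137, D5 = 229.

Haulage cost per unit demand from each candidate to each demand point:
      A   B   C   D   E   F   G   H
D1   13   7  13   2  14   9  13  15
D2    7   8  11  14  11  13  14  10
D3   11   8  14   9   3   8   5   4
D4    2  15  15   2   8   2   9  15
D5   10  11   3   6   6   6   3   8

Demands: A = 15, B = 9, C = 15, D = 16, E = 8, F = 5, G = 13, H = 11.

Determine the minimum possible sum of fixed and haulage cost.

722

Open {D3, D4}: assign each demand point to its cheapest open site.
  A→D4 15×2=30, B→D3 9×8=72, C→D3 15×14=210, D→D4 16×2=32, E→D3 8×3=24, F→D4 5×2=10, G→D3 13×5=65, H→D3 11×4=44
  haulage cost 487, fixed 235 → total 722.
Compare {D4, D5}: haulage cost 391 + fixed 366 = 757.
Compare {D3, D4, D5}: haulage cost 296 + fixed 464 = 760.
Compare {D5}: haulage cost 595 + fixed 229 = 824.
All other subsets cost ≥ 757. Minimum total cost: 722.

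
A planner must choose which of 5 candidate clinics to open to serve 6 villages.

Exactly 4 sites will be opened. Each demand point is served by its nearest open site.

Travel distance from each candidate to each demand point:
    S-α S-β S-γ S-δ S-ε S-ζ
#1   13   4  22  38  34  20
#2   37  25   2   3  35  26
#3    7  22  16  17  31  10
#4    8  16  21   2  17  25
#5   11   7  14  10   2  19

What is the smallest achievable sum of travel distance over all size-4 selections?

Open {#1, #2, #3, #5}.
  S-α→#3 7, S-β→#1 4, S-γ→#2 2, S-δ→#2 3, S-ε→#5 2, S-ζ→#3 10  ⇒ total 28.
Compare {#2, #3, #4, #5}: total 30.
Compare {#1, #2, #4, #5}: total 37.
No size-4 selection does better; minimum is 28.

28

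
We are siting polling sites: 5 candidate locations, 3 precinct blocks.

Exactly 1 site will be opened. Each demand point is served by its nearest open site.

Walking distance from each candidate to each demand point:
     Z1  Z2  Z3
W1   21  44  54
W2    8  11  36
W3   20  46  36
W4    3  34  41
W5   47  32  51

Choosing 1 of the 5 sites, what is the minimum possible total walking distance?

Open {W2}.
  Z1→W2 8, Z2→W2 11, Z3→W2 36  ⇒ total 55.
Compare {W4}: total 78.
Compare {W3}: total 102.
No size-1 selection does better; minimum is 55.

55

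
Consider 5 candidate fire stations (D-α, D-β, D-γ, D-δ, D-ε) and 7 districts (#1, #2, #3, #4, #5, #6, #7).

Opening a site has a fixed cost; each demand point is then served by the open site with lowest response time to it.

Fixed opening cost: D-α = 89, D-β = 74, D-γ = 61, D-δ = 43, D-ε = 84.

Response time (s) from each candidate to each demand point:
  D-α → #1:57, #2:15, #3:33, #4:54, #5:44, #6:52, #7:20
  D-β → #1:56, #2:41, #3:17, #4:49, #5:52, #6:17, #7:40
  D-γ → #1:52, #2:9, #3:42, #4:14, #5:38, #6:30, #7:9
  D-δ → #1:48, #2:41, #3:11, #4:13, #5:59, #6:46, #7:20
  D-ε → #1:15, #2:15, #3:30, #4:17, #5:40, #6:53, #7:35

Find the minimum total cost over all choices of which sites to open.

Open {D-γ}: assign each demand point to its cheapest open site.
  #1→D-γ 52, #2→D-γ 9, #3→D-γ 42, #4→D-γ 14, #5→D-γ 38, #6→D-γ 30, #7→D-γ 9
  response time 194, fixed 61 → total 255.
Compare {D-γ, D-δ}: response time 158 + fixed 104 = 262.
Compare {D-δ}: response time 238 + fixed 43 = 281.
Compare {D-δ, D-ε}: response time 160 + fixed 127 = 287.
All other subsets cost ≥ 262. Minimum total cost: 255.

255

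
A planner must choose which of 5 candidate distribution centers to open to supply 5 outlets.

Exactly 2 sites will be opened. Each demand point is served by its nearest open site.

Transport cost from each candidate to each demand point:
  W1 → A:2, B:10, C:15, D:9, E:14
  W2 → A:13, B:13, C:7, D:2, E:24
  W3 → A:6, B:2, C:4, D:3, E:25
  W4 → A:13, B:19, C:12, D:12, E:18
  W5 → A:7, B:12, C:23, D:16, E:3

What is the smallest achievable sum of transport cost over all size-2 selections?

18

Open {W3, W5}.
  A→W3 6, B→W3 2, C→W3 4, D→W3 3, E→W5 3  ⇒ total 18.
Compare {W1, W3}: total 25.
Compare {W2, W5}: total 31.
No size-2 selection does better; minimum is 18.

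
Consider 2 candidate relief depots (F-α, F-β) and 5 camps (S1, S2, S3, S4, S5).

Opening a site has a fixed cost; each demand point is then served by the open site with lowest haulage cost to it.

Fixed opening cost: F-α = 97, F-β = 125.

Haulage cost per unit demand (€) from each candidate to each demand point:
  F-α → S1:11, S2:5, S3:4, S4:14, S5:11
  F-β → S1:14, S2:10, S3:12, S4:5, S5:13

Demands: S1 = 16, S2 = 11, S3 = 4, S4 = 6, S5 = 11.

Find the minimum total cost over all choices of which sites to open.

Open {F-α}: assign each demand point to its cheapest open site.
  S1→F-α 16×11=176, S2→F-α 11×5=55, S3→F-α 4×4=16, S4→F-α 6×14=84, S5→F-α 11×11=121
  haulage cost 452, fixed 97 → total 549.
Compare {F-α, F-β}: haulage cost 398 + fixed 222 = 620.
Compare {F-β}: haulage cost 555 + fixed 125 = 680.

549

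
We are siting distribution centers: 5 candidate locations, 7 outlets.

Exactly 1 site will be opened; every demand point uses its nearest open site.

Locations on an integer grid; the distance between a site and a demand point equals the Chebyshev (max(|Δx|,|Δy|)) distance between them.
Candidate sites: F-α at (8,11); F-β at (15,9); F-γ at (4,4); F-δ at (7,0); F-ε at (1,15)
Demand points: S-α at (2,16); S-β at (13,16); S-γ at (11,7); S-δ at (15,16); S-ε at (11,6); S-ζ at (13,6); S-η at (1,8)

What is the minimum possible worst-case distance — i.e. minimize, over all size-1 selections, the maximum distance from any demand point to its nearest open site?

Open {F-α}.
  Farthest demand point is S-δ at distance 7 (to F-α); all others are ≤ 7.
With {F-γ} the worst case is 12.
With {F-β} the worst case is 14.
No size-1 selection achieves below 7.

7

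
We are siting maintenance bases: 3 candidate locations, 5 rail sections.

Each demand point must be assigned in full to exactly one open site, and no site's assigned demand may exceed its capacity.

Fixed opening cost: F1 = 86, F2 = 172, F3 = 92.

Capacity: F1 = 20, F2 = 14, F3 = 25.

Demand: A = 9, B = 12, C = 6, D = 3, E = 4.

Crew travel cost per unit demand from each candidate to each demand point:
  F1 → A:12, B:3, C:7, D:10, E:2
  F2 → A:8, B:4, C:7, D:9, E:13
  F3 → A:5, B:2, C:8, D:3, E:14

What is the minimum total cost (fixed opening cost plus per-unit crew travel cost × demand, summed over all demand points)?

Open {F1, F3}; cheapest assignment that respects the capacities:
  F1 (cap 20, load 10): C, E — cost 6×7 + 4×2 = 50
  F3 (cap 25, load 24): A, B, D — cost 9×5 + 12×2 + 3×3 = 78
  Shipping 128, fixed 178 → total 306.
  Any other capacity-feasible assignment to {F1, F3} ships for at least 128.
Compare {F2, F3}: its best feasible assignment gives total 436.
Compare {F1, F2, F3}: its best feasible assignment gives total 478.
Every other set of open sites that can feasibly serve all demand totals ≥ 436 even under its best assignment. Minimum: 306.

306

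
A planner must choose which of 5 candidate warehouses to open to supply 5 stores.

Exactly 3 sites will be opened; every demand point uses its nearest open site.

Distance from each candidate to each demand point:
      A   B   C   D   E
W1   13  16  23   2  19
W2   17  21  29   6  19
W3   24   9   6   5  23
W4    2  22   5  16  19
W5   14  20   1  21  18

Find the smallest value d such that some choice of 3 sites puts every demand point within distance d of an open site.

Open {W1, W2, W5}.
  Farthest demand point is E at distance 18 (to W5); all others are ≤ 18.
With {W1, W3, W5} the worst case is 18.
With {W1, W4, W5} the worst case is 18.
No size-3 selection achieves below 18.

18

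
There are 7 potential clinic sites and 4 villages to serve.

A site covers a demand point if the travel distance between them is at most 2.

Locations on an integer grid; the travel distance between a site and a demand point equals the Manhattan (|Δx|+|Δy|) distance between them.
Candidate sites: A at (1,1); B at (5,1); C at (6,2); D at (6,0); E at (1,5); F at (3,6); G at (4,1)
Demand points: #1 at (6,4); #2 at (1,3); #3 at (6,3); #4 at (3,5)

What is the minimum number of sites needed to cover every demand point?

2

Coverage sets (demand points within 2 of each site):
  A: {#2}
  B: {}
  C: {#1, #3}
  D: {}
  E: {#2, #4}
  F: {#4}
  G: {}
No single site covers all 4 demand points.
But {C, E} covers everything, so the minimum is 2.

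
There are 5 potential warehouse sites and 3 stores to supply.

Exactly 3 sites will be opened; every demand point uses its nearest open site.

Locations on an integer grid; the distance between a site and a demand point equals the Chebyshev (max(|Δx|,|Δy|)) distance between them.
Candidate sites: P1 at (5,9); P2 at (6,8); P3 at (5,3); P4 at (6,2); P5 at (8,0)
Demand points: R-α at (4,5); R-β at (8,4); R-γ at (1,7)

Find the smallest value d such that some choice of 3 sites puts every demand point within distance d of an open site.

Open {P1, P2, P3}.
  Farthest demand point is R-γ at distance 4 (to P1); all others are ≤ 4.
With {P1, P2, P4} the worst case is 4.
With {P1, P2, P5} the worst case is 4.
No size-3 selection achieves below 4.

4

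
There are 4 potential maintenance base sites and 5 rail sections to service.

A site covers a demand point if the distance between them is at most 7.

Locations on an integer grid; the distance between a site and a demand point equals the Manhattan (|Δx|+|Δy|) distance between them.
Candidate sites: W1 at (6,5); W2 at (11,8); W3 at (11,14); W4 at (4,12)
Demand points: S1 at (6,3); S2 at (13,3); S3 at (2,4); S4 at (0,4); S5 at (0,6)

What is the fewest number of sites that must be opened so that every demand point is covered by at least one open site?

2

Coverage sets (demand points within 7 of each site):
  W1: {S1, S3, S4, S5}
  W2: {S2}
  W3: {}
  W4: {}
No single site covers all 5 demand points.
But {W1, W2} covers everything, so the minimum is 2.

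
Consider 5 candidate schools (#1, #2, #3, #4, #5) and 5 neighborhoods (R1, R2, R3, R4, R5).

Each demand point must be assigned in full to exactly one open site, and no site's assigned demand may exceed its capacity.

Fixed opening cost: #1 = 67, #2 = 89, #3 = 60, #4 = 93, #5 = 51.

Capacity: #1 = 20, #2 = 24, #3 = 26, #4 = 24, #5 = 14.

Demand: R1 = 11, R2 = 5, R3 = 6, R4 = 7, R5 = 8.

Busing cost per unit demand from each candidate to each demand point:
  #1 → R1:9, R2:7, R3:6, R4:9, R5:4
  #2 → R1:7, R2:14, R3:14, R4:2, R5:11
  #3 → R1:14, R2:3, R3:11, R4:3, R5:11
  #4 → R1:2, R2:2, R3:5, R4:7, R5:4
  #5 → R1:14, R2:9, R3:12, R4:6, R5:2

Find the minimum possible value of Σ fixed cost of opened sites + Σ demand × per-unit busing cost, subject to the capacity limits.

Open {#3, #4, #5}; cheapest assignment that respects the capacities:
  #3 (cap 26, load 7): R4 — cost 7×3 = 21
  #4 (cap 24, load 22): R1, R2, R3 — cost 11×2 + 5×2 + 6×5 = 62
  #5 (cap 14, load 8): R5 — cost 8×2 = 16
  Shipping 99, fixed 204 → total 303.
  Any other capacity-feasible assignment to {#3, #4, #5} ships for at least 99.
Compare {#3, #4}: its best feasible assignment gives total 304.
Compare {#4, #5}: its best feasible assignment gives total 306.
Every other set of open sites that can feasibly serve all demand totals ≥ 304 even under its best assignment. Minimum: 303.

303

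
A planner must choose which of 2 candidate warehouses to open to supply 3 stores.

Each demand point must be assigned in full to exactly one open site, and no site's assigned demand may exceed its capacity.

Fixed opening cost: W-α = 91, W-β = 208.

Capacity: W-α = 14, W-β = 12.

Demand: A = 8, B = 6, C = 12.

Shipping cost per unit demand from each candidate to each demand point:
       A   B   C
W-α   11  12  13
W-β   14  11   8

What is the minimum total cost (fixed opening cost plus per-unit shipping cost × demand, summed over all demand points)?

Open {W-α, W-β}; cheapest assignment that respects the capacities:
  W-α (cap 14, load 14): A, B — cost 8×11 + 6×12 = 160
  W-β (cap 12, load 12): C — cost 12×8 = 96
  Shipping 256, fixed 299 → total 555.
  Any other capacity-feasible assignment to {W-α, W-β} ships for at least 256.
Total demand is 26 and no other set of sites has combined capacity ≥ 26, so {W-α, W-β} is the only feasible choice of open sites. Minimum: 555.

555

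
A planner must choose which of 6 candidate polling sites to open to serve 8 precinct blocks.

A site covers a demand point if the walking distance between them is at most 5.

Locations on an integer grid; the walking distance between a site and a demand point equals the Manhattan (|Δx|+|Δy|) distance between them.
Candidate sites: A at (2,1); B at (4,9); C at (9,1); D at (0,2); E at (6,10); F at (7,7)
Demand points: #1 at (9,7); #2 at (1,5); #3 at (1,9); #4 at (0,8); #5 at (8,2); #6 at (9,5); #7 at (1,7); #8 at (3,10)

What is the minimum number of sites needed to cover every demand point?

Coverage sets (demand points within 5 of each site):
  A: {#2}
  B: {#3, #4, #7, #8}
  C: {#5, #6}
  D: {#2}
  E: {#8}
  F: {#1, #6}
No 3 sites suffice: every size-3 union leaves at least one demand point uncovered.
But {A, B, C, F} covers everything, so the minimum is 4.

4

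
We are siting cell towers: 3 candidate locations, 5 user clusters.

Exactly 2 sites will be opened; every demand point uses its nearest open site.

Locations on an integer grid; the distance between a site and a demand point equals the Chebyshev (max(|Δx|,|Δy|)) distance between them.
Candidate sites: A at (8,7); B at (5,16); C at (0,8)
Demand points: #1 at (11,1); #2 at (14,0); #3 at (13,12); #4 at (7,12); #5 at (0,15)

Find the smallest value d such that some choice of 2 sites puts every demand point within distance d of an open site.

7

Open {A, B}.
  Farthest demand point is #2 at distance 7 (to A); all others are ≤ 7.
With {A, C} the worst case is 7.
With {B, C} the worst case is 14.
No size-2 selection achieves below 7.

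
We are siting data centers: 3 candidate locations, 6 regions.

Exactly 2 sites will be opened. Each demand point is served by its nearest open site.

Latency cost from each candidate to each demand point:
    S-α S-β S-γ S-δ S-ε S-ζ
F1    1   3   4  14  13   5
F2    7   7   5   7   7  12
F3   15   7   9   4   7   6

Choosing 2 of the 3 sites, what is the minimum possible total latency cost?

Open {F1, F3}.
  S-α→F1 1, S-β→F1 3, S-γ→F1 4, S-δ→F3 4, S-ε→F3 7, S-ζ→F1 5  ⇒ total 24.
Compare {F1, F2}: total 27.
Compare {F2, F3}: total 36.

24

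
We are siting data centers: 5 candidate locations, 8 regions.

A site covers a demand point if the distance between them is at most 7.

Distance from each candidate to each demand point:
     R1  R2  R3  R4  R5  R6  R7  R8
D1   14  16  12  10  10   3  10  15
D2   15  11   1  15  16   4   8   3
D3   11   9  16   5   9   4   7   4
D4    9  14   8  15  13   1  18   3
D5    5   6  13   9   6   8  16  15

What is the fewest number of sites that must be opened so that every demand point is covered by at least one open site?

Coverage sets (demand points within 7 of each site):
  D1: {R6}
  D2: {R3, R6, R8}
  D3: {R4, R6, R7, R8}
  D4: {R6, R8}
  D5: {R1, R2, R5}
No 2 sites suffice: every size-2 union leaves at least one demand point uncovered.
But {D2, D3, D5} covers everything, so the minimum is 3.

3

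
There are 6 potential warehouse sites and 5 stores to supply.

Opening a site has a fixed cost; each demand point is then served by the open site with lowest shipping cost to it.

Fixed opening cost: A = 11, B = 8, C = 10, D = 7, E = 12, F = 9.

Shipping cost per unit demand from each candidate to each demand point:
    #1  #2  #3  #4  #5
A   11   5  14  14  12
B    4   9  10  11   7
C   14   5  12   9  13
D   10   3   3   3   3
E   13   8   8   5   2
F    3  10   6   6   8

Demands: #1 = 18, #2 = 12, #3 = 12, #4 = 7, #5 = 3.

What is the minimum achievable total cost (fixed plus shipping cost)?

Open {D, F}: assign each demand point to its cheapest open site.
  #1→F 18×3=54, #2→D 12×3=36, #3→D 12×3=36, #4→D 7×3=21, #5→D 3×3=9
  shipping cost 156, fixed 16 → total 172.
Compare {B, D, F}: shipping cost 156 + fixed 24 = 180.
Compare {D, E, F}: shipping cost 153 + fixed 28 = 181.
Compare {C, D, F}: shipping cost 156 + fixed 26 = 182.
All other subsets cost ≥ 180. Minimum total cost: 172.

172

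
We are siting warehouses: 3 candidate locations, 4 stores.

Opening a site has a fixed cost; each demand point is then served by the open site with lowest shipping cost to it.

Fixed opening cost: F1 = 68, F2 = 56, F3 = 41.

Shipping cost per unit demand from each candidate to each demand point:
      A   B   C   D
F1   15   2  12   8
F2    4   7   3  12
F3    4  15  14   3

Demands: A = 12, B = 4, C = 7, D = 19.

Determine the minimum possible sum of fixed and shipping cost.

Open {F2, F3}: assign each demand point to its cheapest open site.
  A→F2 12×4=48, B→F2 4×7=28, C→F2 7×3=21, D→F3 19×3=57
  shipping cost 154, fixed 97 → total 251.
Compare {F1, F2, F3}: shipping cost 134 + fixed 165 = 299.
Compare {F3}: shipping cost 263 + fixed 41 = 304.
Compare {F1, F3}: shipping cost 197 + fixed 109 = 306.
All other subsets cost ≥ 299. Minimum total cost: 251.

251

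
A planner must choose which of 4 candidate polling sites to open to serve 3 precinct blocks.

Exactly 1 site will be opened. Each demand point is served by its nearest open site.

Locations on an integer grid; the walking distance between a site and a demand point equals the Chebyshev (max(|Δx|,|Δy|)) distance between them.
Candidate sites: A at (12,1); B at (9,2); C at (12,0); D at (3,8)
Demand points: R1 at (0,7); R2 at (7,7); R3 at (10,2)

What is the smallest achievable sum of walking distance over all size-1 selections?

Open {D}.
  R1→D 3, R2→D 4, R3→D 7  ⇒ total 14.
Compare {B}: total 15.
Compare {A}: total 20.
No size-1 selection does better; minimum is 14.

14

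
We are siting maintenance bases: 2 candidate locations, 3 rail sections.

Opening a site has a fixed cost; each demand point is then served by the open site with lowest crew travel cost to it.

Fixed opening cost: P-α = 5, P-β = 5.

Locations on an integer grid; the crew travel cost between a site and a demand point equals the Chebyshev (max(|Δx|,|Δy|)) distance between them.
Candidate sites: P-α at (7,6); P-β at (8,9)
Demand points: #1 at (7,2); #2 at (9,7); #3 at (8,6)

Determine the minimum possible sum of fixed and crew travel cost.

12

Open {P-α}: assign each demand point to its cheapest open site.
  #1→P-α 4, #2→P-α 2, #3→P-α 1
  crew travel cost 7, fixed 5 → total 12.
Compare {P-β}: crew travel cost 12 + fixed 5 = 17.
Compare {P-α, P-β}: crew travel cost 7 + fixed 10 = 17.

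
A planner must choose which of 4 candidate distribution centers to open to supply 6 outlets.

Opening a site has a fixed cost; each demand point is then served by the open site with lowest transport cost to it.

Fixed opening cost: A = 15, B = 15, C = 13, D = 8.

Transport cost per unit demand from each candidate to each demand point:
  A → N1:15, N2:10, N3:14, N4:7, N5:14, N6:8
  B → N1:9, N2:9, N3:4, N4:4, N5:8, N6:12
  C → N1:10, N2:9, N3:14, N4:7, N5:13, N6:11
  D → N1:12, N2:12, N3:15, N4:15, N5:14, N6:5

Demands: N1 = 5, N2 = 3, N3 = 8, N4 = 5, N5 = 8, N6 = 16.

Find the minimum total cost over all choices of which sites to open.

Open {B, D}: assign each demand point to its cheapest open site.
  N1→B 5×9=45, N2→B 3×9=27, N3→B 8×4=32, N4→B 5×4=20, N5→B 8×8=64, N6→D 16×5=80
  transport cost 268, fixed 23 → total 291.
Compare {B, C, D}: transport cost 268 + fixed 36 = 304.
Compare {A, B, D}: transport cost 268 + fixed 38 = 306.
Compare {A, B, C, D}: transport cost 268 + fixed 51 = 319.
All other subsets cost ≥ 304. Minimum total cost: 291.

291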